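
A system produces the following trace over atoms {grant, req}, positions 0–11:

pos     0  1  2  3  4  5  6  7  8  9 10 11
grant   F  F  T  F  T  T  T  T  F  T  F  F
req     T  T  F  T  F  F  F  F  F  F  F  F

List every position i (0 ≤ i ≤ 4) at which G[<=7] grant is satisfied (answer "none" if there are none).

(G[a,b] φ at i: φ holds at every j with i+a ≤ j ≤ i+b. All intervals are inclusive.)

Evaluate at each i in [0,4]:
  i=0: ✗ (fails at j=0)
  i=1: ✗ (fails at j=1)
  i=2: ✗ (fails at j=3)
  i=3: ✗ (fails at j=3)
  i=4: ✗ (fails at j=8)

none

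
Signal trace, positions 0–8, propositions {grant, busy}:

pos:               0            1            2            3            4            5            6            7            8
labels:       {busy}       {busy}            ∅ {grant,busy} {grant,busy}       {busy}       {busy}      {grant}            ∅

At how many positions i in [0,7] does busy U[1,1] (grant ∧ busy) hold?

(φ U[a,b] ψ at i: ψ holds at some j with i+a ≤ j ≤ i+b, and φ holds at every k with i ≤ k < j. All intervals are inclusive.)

1

Evaluate at each i in [0,7]:
  i=0: ✗ (no rhs in [1,1])
  i=1: ✗ (no rhs in [2,2])
  i=2: ✗ (lhs fails at k=2 before rhs at j=3)
  i=3: ✓ (rhs at j=4; lhs holds on [3,3])
  i=4: ✗ (no rhs in [5,5])
  i=5: ✗ (no rhs in [6,6])
  i=6: ✗ (no rhs in [7,7])
  i=7: ✗ (no rhs in [8,8])
Positions where it holds: {3} → 1.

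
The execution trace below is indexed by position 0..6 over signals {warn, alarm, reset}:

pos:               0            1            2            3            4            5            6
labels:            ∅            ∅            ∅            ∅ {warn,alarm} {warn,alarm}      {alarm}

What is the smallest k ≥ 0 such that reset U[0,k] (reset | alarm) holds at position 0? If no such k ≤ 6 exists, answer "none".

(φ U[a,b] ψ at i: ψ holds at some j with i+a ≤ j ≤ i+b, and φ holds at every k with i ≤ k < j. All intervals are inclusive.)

Need earliest j ≥ 0 with (reset | alarm), and reset at every k in [0,j-1].
  j=0: rhs fails.
  j=1: rhs fails.
  j=2: rhs fails.
  j=3: rhs fails.
  j=4: rhs holds but lhs fails at k=0.
  j=5: rhs holds but lhs fails at k=0.
  j=6: rhs holds but lhs fails at k=0.
No witness within the range → none.

none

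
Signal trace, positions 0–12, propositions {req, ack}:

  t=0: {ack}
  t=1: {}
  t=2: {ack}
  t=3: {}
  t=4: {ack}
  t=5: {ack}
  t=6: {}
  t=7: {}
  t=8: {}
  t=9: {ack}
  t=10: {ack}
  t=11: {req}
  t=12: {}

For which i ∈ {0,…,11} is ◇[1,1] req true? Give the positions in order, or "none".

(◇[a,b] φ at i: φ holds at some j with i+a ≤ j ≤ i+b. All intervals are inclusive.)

Evaluate at each i in [0,11]:
  i=0: ✗ (none in [1,1])
  i=1: ✗ (none in [2,2])
  i=2: ✗ (none in [3,3])
  i=3: ✗ (none in [4,4])
  i=4: ✗ (none in [5,5])
  i=5: ✗ (none in [6,6])
  i=6: ✗ (none in [7,7])
  i=7: ✗ (none in [8,8])
  i=8: ✗ (none in [9,9])
  i=9: ✗ (none in [10,10])
  i=10: ✓ (witness j=11)
  i=11: ✗ (none in [12,12])

10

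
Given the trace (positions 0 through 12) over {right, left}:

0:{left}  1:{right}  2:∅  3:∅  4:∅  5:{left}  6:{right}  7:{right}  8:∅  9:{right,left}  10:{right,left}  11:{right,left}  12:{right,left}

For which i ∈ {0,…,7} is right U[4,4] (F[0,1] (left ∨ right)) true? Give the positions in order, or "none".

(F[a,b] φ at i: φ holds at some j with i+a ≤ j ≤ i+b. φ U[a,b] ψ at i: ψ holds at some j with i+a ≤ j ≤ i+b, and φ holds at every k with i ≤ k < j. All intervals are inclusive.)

none

Evaluate at each i in [0,7]:
  i=0: ✗ (lhs fails at k=0 before rhs at j=4)
  i=1: ✗ (lhs fails at k=2 before rhs at j=5)
  i=2: ✗ (lhs fails at k=2 before rhs at j=6)
  i=3: ✗ (lhs fails at k=3 before rhs at j=7)
  i=4: ✗ (lhs fails at k=4 before rhs at j=8)
  i=5: ✗ (lhs fails at k=5 before rhs at j=9)
  i=6: ✗ (lhs fails at k=8 before rhs at j=10)
  i=7: ✗ (lhs fails at k=8 before rhs at j=11)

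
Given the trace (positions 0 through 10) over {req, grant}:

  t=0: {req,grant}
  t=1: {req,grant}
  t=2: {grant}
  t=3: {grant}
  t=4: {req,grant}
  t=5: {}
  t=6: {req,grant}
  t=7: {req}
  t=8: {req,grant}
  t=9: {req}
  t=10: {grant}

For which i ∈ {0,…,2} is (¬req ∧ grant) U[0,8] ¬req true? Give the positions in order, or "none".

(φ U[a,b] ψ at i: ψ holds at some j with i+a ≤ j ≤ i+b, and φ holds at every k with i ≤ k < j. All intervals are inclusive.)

Evaluate at each i in [0,2]:
  i=0: ✗ (lhs fails at k=0 before rhs at j=2)
  i=1: ✗ (lhs fails at k=1 before rhs at j=2)
  i=2: ✓ (rhs at j=2)

2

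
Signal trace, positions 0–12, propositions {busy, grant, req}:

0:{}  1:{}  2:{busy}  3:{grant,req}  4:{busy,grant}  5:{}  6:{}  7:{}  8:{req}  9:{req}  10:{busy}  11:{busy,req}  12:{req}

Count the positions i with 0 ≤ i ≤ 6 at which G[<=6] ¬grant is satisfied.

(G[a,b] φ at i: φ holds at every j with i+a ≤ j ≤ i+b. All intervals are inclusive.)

Evaluate at each i in [0,6]:
  i=0: ✗ (fails at j=3)
  i=1: ✗ (fails at j=3)
  i=2: ✗ (fails at j=3)
  i=3: ✗ (fails at j=3)
  i=4: ✗ (fails at j=4)
  i=5: ✓ (all of [5,11])
  i=6: ✓ (all of [6,12])
Positions where it holds: {5, 6} → 2.

2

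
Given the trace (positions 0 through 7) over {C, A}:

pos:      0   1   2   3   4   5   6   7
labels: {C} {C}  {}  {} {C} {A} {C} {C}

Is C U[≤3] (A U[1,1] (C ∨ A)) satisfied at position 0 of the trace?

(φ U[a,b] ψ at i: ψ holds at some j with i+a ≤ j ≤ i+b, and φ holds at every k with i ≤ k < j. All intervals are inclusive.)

Need some j in [0,3] with (A U[1,1] (C ∨ A)), and C at every k in [0,j-1].
  j=0: (A U[1,1] (C ∨ A)) — fails.
  j=1: (A U[1,1] (C ∨ A)) — fails.
  j=2: (A U[1,1] (C ∨ A)) — fails.
  j=3: (A U[1,1] (C ∨ A)) — fails.
No j in the window works → until fails.

False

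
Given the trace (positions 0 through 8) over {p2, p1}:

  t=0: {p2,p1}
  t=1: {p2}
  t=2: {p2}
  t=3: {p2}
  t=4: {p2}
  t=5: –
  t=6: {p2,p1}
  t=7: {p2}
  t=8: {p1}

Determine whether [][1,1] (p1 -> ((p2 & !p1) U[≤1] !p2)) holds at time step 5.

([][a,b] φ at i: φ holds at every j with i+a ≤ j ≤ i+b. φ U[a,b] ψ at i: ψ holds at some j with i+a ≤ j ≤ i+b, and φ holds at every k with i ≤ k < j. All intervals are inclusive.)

Check (p1 -> ((p2 & !p1) U[≤1] !p2)) at every j in [6,6]:
  j=6: antecedent true; consequent fails → ✗
Fails at j=6 → formula fails.

Does not hold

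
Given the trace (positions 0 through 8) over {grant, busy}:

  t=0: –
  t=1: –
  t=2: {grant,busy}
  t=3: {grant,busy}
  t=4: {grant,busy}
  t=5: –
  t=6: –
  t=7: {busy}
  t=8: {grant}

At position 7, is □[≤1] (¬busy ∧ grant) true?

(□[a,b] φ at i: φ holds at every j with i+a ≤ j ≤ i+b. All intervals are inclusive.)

Check (¬busy ∧ grant) at every j in [7,8]:
  j=7: false
  j=8: true
Fails at j=7 → formula fails.

No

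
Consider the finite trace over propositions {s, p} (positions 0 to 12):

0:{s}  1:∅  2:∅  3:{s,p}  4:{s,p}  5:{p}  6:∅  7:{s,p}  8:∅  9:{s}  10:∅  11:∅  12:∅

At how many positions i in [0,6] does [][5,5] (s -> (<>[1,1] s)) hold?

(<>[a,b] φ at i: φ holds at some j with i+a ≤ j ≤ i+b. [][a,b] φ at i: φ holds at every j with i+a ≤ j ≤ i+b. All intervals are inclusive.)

Evaluate at each i in [0,6]:
  i=0: ✓ (all of [5,5])
  i=1: ✓ (all of [6,6])
  i=2: ✗ (fails at j=7)
  i=3: ✓ (all of [8,8])
  i=4: ✗ (fails at j=9)
  i=5: ✓ (all of [10,10])
  i=6: ✓ (all of [11,11])
Positions where it holds: {0, 1, 3, 5, 6} → 5.

5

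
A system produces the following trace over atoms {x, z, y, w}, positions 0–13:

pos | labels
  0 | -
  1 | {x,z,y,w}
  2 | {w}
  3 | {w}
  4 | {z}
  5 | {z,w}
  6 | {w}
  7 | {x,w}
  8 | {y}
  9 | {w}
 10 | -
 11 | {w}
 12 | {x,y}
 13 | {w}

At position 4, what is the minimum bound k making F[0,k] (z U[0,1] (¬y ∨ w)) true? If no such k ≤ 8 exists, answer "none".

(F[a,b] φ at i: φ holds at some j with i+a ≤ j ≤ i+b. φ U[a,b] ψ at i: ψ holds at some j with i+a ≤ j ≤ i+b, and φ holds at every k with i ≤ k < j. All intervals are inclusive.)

Scan j = 4,5,… for (z U[0,1] (¬y ∨ w)):
  j=4: holds
First hit at j=4, so smallest k = 4-4 = 0.

0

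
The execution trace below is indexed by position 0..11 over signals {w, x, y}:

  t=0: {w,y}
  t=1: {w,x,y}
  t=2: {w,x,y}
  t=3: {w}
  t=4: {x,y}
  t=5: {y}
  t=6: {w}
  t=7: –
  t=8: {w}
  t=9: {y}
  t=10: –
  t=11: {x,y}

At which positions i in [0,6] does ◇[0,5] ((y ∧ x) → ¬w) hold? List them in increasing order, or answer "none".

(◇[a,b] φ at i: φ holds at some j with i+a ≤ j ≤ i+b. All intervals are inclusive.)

0, 1, 2, 3, 4, 5, 6

Evaluate at each i in [0,6]:
  i=0: ✓ (witness j=0)
  i=1: ✓ (witness j=3)
  i=2: ✓ (witness j=3)
  i=3: ✓ (witness j=3)
  i=4: ✓ (witness j=4)
  i=5: ✓ (witness j=5)
  i=6: ✓ (witness j=6)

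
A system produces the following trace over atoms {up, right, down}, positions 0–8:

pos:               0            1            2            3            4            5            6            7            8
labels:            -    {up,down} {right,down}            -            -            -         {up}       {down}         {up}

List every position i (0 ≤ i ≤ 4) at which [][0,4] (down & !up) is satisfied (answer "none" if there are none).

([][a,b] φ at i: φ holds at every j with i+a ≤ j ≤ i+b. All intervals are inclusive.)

Evaluate at each i in [0,4]:
  i=0: ✗ (fails at j=0)
  i=1: ✗ (fails at j=1)
  i=2: ✗ (fails at j=3)
  i=3: ✗ (fails at j=3)
  i=4: ✗ (fails at j=4)

none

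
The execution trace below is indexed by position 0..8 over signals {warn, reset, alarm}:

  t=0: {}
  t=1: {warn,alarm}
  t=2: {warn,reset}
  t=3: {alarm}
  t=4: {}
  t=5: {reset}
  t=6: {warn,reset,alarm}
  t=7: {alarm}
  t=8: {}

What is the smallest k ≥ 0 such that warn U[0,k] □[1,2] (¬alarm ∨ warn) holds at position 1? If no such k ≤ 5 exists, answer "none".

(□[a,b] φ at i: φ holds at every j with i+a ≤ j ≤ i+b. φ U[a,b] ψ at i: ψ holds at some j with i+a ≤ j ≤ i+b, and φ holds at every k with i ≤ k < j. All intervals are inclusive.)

2

Need earliest j ≥ 1 with □[1,2] (¬alarm ∨ warn), and warn at every k in [1,j-1].
  j=1: rhs fails.
  j=2: rhs fails.
  j=3: rhs holds; lhs holds on [1,2]. k = 2.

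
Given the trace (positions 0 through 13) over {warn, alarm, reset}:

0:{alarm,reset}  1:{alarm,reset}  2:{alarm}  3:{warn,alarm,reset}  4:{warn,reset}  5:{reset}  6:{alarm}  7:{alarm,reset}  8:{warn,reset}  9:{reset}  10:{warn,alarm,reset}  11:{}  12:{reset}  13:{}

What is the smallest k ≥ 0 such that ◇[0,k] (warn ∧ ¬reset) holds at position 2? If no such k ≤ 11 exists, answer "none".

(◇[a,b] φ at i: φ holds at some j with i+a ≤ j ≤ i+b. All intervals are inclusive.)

none

Scan j = 2,3,… for (warn ∧ ¬reset):
  j=2: fails
  j=3: fails
  j=4: fails
  j=5: fails
  j=6: fails
  j=7: fails
  j=8: fails
  j=9: fails
  j=10: fails
  j=11: fails
  j=12: fails
  j=13: fails
No j in [2,13] satisfies it → none.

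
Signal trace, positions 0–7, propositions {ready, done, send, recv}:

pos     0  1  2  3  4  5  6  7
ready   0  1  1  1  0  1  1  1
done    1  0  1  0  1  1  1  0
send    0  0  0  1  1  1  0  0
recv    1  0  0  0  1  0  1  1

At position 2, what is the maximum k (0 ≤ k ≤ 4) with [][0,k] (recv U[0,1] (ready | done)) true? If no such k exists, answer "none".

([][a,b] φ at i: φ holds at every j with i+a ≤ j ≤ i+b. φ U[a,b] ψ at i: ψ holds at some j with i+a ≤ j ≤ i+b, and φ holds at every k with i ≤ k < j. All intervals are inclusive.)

(recv U[0,1] (ready | done)) must hold from j=2 onward; find where it first fails.
  j=2: holds
  j=3: holds
  j=4: holds
  j=5: holds
  j=6: holds
Holds through j=6; largest k = 4.

4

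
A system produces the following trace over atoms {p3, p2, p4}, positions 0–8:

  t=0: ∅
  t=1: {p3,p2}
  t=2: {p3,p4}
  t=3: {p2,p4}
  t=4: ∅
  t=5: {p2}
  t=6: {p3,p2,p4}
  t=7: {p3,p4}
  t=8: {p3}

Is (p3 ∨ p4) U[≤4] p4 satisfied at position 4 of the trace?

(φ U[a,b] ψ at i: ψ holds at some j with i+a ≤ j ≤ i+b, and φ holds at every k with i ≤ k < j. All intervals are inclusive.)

Need some j in [4,8] with p4, and (p3 ∨ p4) at every k in [4,j-1].
  j=4: p4 false.
  j=5: p4 false.
  j=6: p4 holds, but (p3 ∨ p4) fails at k=4 → not this j.
  j=7: p4 holds, but (p3 ∨ p4) fails at k=4 → not this j.
  j=8: p4 false.
No j in the window works → until fails.

No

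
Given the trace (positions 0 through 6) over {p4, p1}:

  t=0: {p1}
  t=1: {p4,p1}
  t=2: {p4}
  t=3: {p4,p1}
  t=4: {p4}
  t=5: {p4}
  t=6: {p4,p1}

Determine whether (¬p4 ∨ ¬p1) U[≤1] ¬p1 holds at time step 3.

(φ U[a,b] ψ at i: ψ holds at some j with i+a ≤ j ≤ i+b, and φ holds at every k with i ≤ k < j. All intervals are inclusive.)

No

Need some j in [3,4] with ¬p1, and (¬p4 ∨ ¬p1) at every k in [3,j-1].
  j=3: ¬p1 false.
  j=4: ¬p1 holds, but (¬p4 ∨ ¬p1) fails at k=3 → not this j.
No j in the window works → until fails.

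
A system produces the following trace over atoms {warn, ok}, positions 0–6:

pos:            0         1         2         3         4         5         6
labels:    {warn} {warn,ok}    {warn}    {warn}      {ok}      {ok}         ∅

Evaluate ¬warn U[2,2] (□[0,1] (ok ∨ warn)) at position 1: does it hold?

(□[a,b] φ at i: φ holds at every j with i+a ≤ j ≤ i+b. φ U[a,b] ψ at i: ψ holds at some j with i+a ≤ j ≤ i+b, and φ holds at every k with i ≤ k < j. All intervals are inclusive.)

Need some j in [3,3] with □[0,1] (ok ∨ warn), and ¬warn at every k in [1,j-1].
  j=3: □[0,1] (ok ∨ warn) holds, but ¬warn fails at k=1 → not this j.
No j in the window works → until fails.

False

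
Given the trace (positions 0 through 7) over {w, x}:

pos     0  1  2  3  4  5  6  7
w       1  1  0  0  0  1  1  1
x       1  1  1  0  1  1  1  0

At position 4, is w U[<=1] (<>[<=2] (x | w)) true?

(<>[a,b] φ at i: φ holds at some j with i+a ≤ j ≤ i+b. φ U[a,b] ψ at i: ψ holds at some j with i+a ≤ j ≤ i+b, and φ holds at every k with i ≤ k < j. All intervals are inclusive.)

Yes

Need some j in [4,5] with <>[<=2] (x | w), and w at every k in [4,j-1].
  j=4: <>[<=2] (x | w) holds; no prefix to check → satisfied.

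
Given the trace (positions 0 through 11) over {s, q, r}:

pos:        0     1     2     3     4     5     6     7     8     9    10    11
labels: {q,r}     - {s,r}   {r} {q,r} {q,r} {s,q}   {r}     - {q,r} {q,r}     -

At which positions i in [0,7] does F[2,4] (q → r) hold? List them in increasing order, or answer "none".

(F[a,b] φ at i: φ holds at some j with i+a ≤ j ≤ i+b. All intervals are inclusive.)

0, 1, 2, 3, 4, 5, 6, 7

Evaluate at each i in [0,7]:
  i=0: ✓ (witness j=2)
  i=1: ✓ (witness j=3)
  i=2: ✓ (witness j=4)
  i=3: ✓ (witness j=5)
  i=4: ✓ (witness j=7)
  i=5: ✓ (witness j=7)
  i=6: ✓ (witness j=8)
  i=7: ✓ (witness j=9)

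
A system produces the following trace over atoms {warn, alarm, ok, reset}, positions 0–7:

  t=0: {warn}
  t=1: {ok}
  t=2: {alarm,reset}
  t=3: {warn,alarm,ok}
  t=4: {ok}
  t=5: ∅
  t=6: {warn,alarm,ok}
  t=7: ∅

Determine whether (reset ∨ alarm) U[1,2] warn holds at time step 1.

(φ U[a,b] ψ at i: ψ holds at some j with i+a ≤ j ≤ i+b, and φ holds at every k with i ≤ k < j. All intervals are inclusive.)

False

Need some j in [2,3] with warn, and (reset ∨ alarm) at every k in [1,j-1].
  j=2: warn false.
  j=3: warn holds, but (reset ∨ alarm) fails at k=1 → not this j.
No j in the window works → until fails.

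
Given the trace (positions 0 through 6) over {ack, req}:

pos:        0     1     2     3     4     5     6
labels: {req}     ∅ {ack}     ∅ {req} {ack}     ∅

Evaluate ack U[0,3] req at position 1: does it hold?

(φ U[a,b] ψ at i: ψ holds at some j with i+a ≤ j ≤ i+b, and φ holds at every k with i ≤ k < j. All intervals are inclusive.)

Need some j in [1,4] with req, and ack at every k in [1,j-1].
  j=1: req false.
  j=2: req false.
  j=3: req false.
  j=4: req holds, but ack fails at k=1 → not this j.
No j in the window works → until fails.

Does not hold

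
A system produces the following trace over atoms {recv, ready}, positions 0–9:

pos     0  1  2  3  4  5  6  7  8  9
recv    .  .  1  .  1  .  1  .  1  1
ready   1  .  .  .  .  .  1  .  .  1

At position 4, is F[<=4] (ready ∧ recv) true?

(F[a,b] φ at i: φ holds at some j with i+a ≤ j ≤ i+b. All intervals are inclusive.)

Check (ready ∧ recv) at each j in [4,8]:
  j=4: false
  j=5: false
  j=6: true
  j=7: false
  j=8: false
Found at j=6 → formula holds.

Yes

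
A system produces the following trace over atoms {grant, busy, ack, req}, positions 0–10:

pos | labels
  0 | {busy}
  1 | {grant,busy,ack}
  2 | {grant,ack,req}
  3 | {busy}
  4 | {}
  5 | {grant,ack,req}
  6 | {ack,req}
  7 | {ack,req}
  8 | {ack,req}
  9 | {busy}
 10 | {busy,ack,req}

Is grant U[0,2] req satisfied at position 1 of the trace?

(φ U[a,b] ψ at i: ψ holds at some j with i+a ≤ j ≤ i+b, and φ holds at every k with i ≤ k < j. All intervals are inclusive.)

Yes

Need some j in [1,3] with req, and grant at every k in [1,j-1].
  j=1: req false.
  j=2: req holds; grant holds at every k in [1,1] → satisfied.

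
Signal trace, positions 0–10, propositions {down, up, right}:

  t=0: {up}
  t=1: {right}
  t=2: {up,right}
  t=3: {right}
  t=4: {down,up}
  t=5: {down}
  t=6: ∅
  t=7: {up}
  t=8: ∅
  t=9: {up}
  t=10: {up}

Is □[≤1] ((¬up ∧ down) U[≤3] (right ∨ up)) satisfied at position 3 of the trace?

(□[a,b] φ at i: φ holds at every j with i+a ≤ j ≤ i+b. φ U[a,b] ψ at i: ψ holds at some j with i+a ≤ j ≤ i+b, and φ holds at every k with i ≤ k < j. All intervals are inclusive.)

Check ((¬up ∧ down) U[≤3] (right ∨ up)) at every j in [3,4]:
  j=3: holds
  j=4: holds
All positions satisfy it → formula holds.

Yes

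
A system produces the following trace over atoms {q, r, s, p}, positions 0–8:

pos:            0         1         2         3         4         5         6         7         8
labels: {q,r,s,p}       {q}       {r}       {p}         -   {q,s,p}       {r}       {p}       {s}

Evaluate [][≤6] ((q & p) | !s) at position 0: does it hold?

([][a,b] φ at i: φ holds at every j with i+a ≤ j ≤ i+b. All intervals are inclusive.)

Check ((q & p) | !s) at every j in [0,6]:
  j=0: true
  j=1: true
  j=2: true
  j=3: true
  j=4: true
  j=5: true
  j=6: true
All positions satisfy it → formula holds.

True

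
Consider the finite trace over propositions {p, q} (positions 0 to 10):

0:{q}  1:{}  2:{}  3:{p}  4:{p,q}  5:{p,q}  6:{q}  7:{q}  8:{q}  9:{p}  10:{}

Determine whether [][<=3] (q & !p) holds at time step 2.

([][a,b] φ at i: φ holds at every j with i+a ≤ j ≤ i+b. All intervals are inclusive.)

Does not hold

Check (q & !p) at every j in [2,5]:
  j=2: false
  j=3: false
  j=4: false
  j=5: false
Fails at j=2 → formula fails.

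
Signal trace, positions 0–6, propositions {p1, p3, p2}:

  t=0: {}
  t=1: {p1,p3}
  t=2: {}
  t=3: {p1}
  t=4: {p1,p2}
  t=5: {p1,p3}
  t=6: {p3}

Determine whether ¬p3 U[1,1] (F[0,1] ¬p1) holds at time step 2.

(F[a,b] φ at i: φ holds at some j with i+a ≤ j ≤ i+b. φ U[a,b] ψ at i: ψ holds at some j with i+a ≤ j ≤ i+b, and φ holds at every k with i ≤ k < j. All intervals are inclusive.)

Does not hold

Need some j in [3,3] with F[0,1] ¬p1, and ¬p3 at every k in [2,j-1].
  j=3: F[0,1] ¬p1 — fails (none in [3,4]).
No j in the window works → until fails.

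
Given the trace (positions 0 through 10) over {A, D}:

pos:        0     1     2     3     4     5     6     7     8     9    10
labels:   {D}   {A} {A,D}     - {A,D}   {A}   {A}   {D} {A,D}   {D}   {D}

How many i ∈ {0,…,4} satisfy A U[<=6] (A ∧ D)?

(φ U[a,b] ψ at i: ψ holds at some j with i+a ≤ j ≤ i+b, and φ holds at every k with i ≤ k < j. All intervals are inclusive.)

3

Evaluate at each i in [0,4]:
  i=0: ✗ (lhs fails at k=0 before rhs at j=2)
  i=1: ✓ (rhs at j=2; lhs holds on [1,1])
  i=2: ✓ (rhs at j=2)
  i=3: ✗ (lhs fails at k=3 before rhs at j=4)
  i=4: ✓ (rhs at j=4)
Positions where it holds: {1, 2, 4} → 3.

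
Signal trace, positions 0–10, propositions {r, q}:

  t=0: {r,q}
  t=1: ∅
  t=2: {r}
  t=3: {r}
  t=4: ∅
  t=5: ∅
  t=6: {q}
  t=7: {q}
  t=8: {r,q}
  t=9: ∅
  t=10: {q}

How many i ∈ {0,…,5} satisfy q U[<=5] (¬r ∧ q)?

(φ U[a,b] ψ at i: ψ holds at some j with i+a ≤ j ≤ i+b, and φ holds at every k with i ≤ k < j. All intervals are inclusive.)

Evaluate at each i in [0,5]:
  i=0: ✗ (no rhs in [0,5])
  i=1: ✗ (lhs fails at k=1 before rhs at j=6)
  i=2: ✗ (lhs fails at k=2 before rhs at j=6)
  i=3: ✗ (lhs fails at k=3 before rhs at j=6)
  i=4: ✗ (lhs fails at k=4 before rhs at j=6)
  i=5: ✗ (lhs fails at k=5 before rhs at j=6)
Positions where it holds: {} → 0.

0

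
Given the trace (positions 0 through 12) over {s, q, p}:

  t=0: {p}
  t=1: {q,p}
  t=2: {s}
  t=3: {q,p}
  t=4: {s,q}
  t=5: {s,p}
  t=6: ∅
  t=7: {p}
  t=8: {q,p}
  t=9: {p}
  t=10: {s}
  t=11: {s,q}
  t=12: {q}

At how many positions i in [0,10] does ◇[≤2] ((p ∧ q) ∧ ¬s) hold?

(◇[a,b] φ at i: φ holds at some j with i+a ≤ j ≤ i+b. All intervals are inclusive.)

7

Evaluate at each i in [0,10]:
  i=0: ✓ (witness j=1)
  i=1: ✓ (witness j=1)
  i=2: ✓ (witness j=3)
  i=3: ✓ (witness j=3)
  i=4: ✗ (none in [4,6])
  i=5: ✗ (none in [5,7])
  i=6: ✓ (witness j=8)
  i=7: ✓ (witness j=8)
  i=8: ✓ (witness j=8)
  i=9: ✗ (none in [9,11])
  i=10: ✗ (none in [10,12])
Positions where it holds: {0, 1, 2, 3, 6, 7, 8} → 7.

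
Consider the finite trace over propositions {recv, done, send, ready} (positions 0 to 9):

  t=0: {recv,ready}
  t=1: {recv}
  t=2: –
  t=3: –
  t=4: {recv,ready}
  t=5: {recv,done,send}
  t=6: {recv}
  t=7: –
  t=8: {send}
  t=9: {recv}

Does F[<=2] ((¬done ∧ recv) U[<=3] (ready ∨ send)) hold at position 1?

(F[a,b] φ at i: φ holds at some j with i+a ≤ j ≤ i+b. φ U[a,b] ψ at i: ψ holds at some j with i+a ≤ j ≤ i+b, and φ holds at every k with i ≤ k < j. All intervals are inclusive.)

Check ((¬done ∧ recv) U[<=3] (ready ∨ send)) at each j in [1,3]:
  j=1: fails
  j=2: fails
  j=3: fails
No position in the window satisfies it → formula fails.

No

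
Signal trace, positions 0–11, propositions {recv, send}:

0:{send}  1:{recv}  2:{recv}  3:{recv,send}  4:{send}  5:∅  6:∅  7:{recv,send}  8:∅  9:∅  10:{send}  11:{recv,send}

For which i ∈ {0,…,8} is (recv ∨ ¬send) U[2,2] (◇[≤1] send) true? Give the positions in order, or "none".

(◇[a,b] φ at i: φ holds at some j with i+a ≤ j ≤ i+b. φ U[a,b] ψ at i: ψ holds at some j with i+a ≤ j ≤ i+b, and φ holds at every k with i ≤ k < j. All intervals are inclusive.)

Evaluate at each i in [0,8]:
  i=0: ✗ (lhs fails at k=0 before rhs at j=2)
  i=1: ✓ (rhs at j=3; lhs holds on [1,2])
  i=2: ✓ (rhs at j=4; lhs holds on [2,3])
  i=3: ✗ (no rhs in [5,5])
  i=4: ✗ (lhs fails at k=4 before rhs at j=6)
  i=5: ✓ (rhs at j=7; lhs holds on [5,6])
  i=6: ✗ (no rhs in [8,8])
  i=7: ✓ (rhs at j=9; lhs holds on [7,8])
  i=8: ✓ (rhs at j=10; lhs holds on [8,9])

1, 2, 5, 7, 8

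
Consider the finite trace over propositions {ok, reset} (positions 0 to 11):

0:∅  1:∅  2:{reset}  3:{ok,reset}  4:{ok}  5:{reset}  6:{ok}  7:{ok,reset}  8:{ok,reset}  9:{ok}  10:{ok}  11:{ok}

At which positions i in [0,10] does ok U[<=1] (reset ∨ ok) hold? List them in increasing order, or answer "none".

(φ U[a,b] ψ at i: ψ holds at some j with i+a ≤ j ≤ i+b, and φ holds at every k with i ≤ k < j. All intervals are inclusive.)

2, 3, 4, 5, 6, 7, 8, 9, 10

Evaluate at each i in [0,10]:
  i=0: ✗ (no rhs in [0,1])
  i=1: ✗ (lhs fails at k=1 before rhs at j=2)
  i=2: ✓ (rhs at j=2)
  i=3: ✓ (rhs at j=3)
  i=4: ✓ (rhs at j=4)
  i=5: ✓ (rhs at j=5)
  i=6: ✓ (rhs at j=6)
  i=7: ✓ (rhs at j=7)
  i=8: ✓ (rhs at j=8)
  i=9: ✓ (rhs at j=9)
  i=10: ✓ (rhs at j=10)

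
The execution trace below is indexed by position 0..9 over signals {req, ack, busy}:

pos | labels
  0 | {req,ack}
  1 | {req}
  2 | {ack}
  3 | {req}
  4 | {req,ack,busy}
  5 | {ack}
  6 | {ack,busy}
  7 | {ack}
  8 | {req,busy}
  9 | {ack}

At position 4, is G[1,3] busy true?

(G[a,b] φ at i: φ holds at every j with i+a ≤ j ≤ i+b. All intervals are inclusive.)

False

Check busy at every j in [5,7]:
  j=5: false
  j=6: true
  j=7: false
Fails at j=5 → formula fails.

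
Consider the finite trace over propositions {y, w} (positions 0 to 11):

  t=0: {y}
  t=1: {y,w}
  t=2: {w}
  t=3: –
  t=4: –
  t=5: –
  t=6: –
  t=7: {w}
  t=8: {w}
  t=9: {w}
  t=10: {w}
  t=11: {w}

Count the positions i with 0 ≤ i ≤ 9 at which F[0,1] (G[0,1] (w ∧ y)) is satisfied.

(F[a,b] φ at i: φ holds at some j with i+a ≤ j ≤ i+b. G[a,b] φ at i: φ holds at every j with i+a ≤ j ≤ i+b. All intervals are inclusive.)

Evaluate at each i in [0,9]:
  i=0: ✗ (none in [0,1])
  i=1: ✗ (none in [1,2])
  i=2: ✗ (none in [2,3])
  i=3: ✗ (none in [3,4])
  i=4: ✗ (none in [4,5])
  i=5: ✗ (none in [5,6])
  i=6: ✗ (none in [6,7])
  i=7: ✗ (none in [7,8])
  i=8: ✗ (none in [8,9])
  i=9: ✗ (none in [9,10])
Positions where it holds: {} → 0.

0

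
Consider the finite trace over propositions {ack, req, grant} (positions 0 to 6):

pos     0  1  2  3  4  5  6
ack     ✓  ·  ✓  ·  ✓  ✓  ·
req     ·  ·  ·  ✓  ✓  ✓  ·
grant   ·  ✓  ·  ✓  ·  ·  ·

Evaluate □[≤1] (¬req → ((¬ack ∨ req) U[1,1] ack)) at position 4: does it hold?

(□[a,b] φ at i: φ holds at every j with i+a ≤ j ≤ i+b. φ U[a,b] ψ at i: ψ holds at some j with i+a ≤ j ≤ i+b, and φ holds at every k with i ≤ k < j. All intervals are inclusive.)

True

Check (¬req → ((¬ack ∨ req) U[1,1] ack)) at every j in [4,5]:
  j=4: antecedent false → ✓
  j=5: antecedent false → ✓
All positions satisfy it → formula holds.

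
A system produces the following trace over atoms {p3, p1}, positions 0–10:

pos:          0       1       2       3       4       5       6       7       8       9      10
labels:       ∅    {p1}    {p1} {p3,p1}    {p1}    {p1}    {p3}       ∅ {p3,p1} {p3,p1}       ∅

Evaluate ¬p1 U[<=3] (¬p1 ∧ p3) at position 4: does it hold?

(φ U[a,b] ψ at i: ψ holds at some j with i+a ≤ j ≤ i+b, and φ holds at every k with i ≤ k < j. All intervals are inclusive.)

No

Need some j in [4,7] with (¬p1 ∧ p3), and ¬p1 at every k in [4,j-1].
  j=4: (¬p1 ∧ p3) false.
  j=5: (¬p1 ∧ p3) false.
  j=6: (¬p1 ∧ p3) holds, but ¬p1 fails at k=4 → not this j.
  j=7: (¬p1 ∧ p3) false.
No j in the window works → until fails.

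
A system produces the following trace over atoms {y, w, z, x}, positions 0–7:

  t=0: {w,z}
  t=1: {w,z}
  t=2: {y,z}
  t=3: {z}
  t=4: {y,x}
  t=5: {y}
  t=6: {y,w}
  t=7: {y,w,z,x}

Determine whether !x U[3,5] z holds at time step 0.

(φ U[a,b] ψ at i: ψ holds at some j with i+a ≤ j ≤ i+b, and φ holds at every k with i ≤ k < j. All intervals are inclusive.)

Yes

Need some j in [3,5] with z, and !x at every k in [0,j-1].
  j=3: z holds; !x holds at every k in [0,2] → satisfied.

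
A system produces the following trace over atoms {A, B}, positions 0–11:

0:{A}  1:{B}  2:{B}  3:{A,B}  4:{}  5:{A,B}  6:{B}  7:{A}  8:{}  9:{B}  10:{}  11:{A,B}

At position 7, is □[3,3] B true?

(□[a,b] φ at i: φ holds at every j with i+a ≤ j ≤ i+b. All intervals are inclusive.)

No

Check B at every j in [10,10]:
  j=10: false
Fails at j=10 → formula fails.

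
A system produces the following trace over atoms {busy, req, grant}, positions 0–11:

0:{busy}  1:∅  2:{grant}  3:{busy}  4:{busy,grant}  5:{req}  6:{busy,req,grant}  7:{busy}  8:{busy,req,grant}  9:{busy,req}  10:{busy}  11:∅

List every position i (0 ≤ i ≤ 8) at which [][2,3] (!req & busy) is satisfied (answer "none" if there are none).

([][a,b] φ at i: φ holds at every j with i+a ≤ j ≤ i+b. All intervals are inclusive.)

1

Evaluate at each i in [0,8]:
  i=0: ✗ (fails at j=2)
  i=1: ✓ (all of [3,4])
  i=2: ✗ (fails at j=5)
  i=3: ✗ (fails at j=5)
  i=4: ✗ (fails at j=6)
  i=5: ✗ (fails at j=8)
  i=6: ✗ (fails at j=8)
  i=7: ✗ (fails at j=9)
  i=8: ✗ (fails at j=11)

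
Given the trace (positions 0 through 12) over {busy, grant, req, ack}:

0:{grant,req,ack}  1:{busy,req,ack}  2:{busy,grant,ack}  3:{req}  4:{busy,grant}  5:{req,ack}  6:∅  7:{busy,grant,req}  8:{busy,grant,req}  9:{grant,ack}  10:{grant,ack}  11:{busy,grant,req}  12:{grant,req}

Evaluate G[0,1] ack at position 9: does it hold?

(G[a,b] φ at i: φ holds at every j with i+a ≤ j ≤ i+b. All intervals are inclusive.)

Check ack at every j in [9,10]:
  j=9: true
  j=10: true
All positions satisfy it → formula holds.

Holds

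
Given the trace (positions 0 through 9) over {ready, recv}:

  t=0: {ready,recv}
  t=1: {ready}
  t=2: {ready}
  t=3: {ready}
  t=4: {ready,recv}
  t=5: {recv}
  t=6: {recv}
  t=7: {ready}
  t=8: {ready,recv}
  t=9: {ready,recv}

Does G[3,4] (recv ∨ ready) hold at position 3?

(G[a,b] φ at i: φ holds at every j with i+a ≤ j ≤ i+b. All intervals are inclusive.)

Yes

Check (recv ∨ ready) at every j in [6,7]:
  j=6: true
  j=7: true
All positions satisfy it → formula holds.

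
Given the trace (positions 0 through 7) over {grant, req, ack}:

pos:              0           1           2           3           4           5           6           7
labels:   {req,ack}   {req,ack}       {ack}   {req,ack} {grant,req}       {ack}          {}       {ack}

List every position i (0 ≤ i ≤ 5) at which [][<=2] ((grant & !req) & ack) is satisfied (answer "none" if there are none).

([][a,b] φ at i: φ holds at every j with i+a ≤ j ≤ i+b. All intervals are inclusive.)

none

Evaluate at each i in [0,5]:
  i=0: ✗ (fails at j=0)
  i=1: ✗ (fails at j=1)
  i=2: ✗ (fails at j=2)
  i=3: ✗ (fails at j=3)
  i=4: ✗ (fails at j=4)
  i=5: ✗ (fails at j=5)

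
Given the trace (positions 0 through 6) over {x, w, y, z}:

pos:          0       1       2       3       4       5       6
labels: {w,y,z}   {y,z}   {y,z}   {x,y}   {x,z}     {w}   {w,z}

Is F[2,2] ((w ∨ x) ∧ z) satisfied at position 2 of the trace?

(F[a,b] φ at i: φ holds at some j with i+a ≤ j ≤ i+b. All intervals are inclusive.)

Holds

Check ((w ∨ x) ∧ z) at each j in [4,4]:
  j=4: true
Found at j=4 → formula holds.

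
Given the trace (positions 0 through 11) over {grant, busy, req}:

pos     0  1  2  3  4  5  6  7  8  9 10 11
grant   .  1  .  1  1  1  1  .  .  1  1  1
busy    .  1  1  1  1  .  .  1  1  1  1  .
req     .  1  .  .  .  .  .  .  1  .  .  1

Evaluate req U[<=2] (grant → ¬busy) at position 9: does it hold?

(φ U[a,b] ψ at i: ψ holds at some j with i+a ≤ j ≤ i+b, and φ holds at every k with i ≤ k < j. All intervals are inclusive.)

Does not hold

Need some j in [9,11] with (grant → ¬busy), and req at every k in [9,j-1].
  j=9: (grant → ¬busy) false.
  j=10: (grant → ¬busy) false.
  j=11: (grant → ¬busy) holds, but req fails at k=9 → not this j.
No j in the window works → until fails.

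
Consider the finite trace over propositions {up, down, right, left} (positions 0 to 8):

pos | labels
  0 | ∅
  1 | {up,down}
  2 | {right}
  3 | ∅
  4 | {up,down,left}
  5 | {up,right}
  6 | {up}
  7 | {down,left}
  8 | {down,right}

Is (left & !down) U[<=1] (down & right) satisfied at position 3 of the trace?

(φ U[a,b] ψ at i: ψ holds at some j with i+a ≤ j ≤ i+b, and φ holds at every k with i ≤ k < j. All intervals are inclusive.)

Does not hold

Need some j in [3,4] with (down & right), and (left & !down) at every k in [3,j-1].
  j=3: (down & right) false.
  j=4: (down & right) false.
No j in the window works → until fails.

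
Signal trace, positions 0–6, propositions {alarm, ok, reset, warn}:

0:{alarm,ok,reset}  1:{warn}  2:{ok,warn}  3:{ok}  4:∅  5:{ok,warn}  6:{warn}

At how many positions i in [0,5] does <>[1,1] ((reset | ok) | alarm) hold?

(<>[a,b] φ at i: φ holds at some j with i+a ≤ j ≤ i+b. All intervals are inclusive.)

Evaluate at each i in [0,5]:
  i=0: ✗ (none in [1,1])
  i=1: ✓ (witness j=2)
  i=2: ✓ (witness j=3)
  i=3: ✗ (none in [4,4])
  i=4: ✓ (witness j=5)
  i=5: ✗ (none in [6,6])
Positions where it holds: {1, 2, 4} → 3.

3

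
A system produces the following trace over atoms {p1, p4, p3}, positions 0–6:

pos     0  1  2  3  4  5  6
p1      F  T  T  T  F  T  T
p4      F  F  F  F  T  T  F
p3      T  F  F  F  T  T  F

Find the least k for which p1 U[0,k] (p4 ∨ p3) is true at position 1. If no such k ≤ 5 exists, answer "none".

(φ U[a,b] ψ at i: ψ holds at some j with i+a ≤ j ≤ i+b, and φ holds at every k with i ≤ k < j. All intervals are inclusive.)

Need earliest j ≥ 1 with (p4 ∨ p3), and p1 at every k in [1,j-1].
  j=1: rhs fails.
  j=2: rhs fails.
  j=3: rhs fails.
  j=4: rhs holds; lhs holds on [1,3]. k = 3.

3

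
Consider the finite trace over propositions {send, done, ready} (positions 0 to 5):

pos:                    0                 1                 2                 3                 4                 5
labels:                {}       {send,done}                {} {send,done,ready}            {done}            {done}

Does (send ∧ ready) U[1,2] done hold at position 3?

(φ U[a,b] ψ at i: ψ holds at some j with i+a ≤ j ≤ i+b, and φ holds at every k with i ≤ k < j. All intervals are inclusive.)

Holds

Need some j in [4,5] with done, and (send ∧ ready) at every k in [3,j-1].
  j=4: done holds; (send ∧ ready) holds at every k in [3,3] → satisfied.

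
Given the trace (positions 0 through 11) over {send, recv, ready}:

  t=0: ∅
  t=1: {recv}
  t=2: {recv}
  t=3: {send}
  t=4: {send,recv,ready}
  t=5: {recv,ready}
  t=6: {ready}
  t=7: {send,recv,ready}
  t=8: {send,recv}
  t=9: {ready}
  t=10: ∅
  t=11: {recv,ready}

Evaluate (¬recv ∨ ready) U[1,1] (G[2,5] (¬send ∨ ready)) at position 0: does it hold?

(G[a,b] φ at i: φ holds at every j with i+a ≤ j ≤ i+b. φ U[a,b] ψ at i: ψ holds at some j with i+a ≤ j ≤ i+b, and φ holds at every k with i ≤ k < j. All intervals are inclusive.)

Need some j in [1,1] with G[2,5] (¬send ∨ ready), and (¬recv ∨ ready) at every k in [0,j-1].
  j=1: G[2,5] (¬send ∨ ready) — fails at 3.
No j in the window works → until fails.

False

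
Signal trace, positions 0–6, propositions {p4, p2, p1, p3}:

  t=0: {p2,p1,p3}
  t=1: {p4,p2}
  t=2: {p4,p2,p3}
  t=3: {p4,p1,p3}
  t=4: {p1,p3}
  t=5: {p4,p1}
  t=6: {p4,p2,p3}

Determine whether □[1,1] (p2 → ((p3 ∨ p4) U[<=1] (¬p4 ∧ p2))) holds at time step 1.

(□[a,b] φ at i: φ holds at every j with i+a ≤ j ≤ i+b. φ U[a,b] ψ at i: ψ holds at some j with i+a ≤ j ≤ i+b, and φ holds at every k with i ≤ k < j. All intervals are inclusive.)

Check (p2 → ((p3 ∨ p4) U[<=1] (¬p4 ∧ p2))) at every j in [2,2]:
  j=2: antecedent true; consequent fails → ✗
Fails at j=2 → formula fails.

False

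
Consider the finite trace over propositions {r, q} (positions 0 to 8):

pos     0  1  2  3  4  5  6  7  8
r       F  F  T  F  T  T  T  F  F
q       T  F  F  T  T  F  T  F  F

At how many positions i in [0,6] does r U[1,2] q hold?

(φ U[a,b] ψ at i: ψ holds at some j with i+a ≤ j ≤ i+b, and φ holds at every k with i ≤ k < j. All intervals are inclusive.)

3

Evaluate at each i in [0,6]:
  i=0: ✗ (no rhs in [1,2])
  i=1: ✗ (lhs fails at k=1 before rhs at j=3)
  i=2: ✓ (rhs at j=3; lhs holds on [2,2])
  i=3: ✗ (lhs fails at k=3 before rhs at j=4)
  i=4: ✓ (rhs at j=6; lhs holds on [4,5])
  i=5: ✓ (rhs at j=6; lhs holds on [5,5])
  i=6: ✗ (no rhs in [7,8])
Positions where it holds: {2, 4, 5} → 3.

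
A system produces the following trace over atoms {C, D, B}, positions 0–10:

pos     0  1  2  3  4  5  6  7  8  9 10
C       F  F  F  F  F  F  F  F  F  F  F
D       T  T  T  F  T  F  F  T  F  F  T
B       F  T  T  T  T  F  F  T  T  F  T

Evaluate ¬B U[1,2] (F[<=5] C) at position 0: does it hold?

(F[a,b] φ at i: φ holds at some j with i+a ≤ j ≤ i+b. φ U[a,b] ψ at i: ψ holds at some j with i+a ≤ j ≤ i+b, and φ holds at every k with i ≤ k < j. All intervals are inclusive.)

Need some j in [1,2] with F[<=5] C, and ¬B at every k in [0,j-1].
  j=1: F[<=5] C — fails (none in [1,6]).
  j=2: F[<=5] C — fails (none in [2,7]).
No j in the window works → until fails.

False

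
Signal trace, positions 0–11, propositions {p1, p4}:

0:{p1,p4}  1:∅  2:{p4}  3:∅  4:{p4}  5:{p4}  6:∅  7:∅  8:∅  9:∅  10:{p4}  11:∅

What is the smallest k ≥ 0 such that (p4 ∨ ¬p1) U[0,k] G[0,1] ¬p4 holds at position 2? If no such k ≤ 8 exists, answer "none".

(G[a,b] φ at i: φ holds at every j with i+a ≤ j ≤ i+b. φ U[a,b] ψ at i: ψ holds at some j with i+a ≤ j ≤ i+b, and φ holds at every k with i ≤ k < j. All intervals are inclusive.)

4

Need earliest j ≥ 2 with G[0,1] ¬p4, and (p4 ∨ ¬p1) at every k in [2,j-1].
  j=2: rhs fails.
  j=3: rhs fails.
  j=4: rhs fails.
  j=5: rhs fails.
  j=6: rhs holds; lhs holds on [2,5]. k = 4.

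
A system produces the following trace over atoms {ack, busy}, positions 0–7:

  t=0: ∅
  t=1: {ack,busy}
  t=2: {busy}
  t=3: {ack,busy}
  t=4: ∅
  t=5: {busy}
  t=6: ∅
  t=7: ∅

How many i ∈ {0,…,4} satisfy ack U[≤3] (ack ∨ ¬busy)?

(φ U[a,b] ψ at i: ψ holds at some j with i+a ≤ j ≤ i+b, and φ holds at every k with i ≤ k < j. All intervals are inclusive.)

Evaluate at each i in [0,4]:
  i=0: ✓ (rhs at j=0)
  i=1: ✓ (rhs at j=1)
  i=2: ✗ (lhs fails at k=2 before rhs at j=3)
  i=3: ✓ (rhs at j=3)
  i=4: ✓ (rhs at j=4)
Positions where it holds: {0, 1, 3, 4} → 4.

4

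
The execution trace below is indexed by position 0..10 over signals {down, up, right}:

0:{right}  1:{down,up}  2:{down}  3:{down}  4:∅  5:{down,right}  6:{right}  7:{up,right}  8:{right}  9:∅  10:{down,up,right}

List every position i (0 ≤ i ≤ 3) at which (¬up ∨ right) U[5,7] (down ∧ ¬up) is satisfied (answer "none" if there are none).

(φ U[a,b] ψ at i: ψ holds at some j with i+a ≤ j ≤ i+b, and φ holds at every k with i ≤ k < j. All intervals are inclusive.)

Evaluate at each i in [0,3]:
  i=0: ✗ (lhs fails at k=1 before rhs at j=5)
  i=1: ✗ (no rhs in [6,8])
  i=2: ✗ (no rhs in [7,9])
  i=3: ✗ (no rhs in [8,10])

none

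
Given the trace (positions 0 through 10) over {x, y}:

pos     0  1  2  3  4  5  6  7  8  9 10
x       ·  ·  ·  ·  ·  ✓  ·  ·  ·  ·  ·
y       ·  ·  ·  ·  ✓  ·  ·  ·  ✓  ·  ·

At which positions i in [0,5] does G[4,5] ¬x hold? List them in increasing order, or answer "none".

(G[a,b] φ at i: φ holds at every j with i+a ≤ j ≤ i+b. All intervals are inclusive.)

Evaluate at each i in [0,5]:
  i=0: ✗ (fails at j=5)
  i=1: ✗ (fails at j=5)
  i=2: ✓ (all of [6,7])
  i=3: ✓ (all of [7,8])
  i=4: ✓ (all of [8,9])
  i=5: ✓ (all of [9,10])

2, 3, 4, 5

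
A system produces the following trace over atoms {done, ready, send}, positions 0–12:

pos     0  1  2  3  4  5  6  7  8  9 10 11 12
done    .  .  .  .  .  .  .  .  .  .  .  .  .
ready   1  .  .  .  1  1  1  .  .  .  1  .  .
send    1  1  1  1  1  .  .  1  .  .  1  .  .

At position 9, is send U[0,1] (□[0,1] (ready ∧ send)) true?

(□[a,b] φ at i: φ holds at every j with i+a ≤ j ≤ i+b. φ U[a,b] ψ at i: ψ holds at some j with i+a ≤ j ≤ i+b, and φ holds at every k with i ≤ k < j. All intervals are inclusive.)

False

Need some j in [9,10] with □[0,1] (ready ∧ send), and send at every k in [9,j-1].
  j=9: □[0,1] (ready ∧ send) — fails at 9.
  j=10: □[0,1] (ready ∧ send) — fails at 11.
No j in the window works → until fails.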